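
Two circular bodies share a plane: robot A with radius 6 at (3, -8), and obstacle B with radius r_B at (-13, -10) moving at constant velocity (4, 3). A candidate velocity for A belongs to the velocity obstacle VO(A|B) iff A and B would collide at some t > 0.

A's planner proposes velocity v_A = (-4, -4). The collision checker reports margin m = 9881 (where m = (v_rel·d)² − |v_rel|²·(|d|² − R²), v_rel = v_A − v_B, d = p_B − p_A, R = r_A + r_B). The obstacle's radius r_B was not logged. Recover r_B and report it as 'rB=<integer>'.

m = 9881
d = (-16, -2);  v_rel = (-8, -7),  |v_rel|² = 113
v_rel×d = (-8)·(-2) − (-7)·(-16) = -96
since m = R²·113 − (-96)²:  R² = (9216 + 9881) / 113 = 169
R = √169 = 13  ⇒  r_B = 13 − 6 = 7

rB=7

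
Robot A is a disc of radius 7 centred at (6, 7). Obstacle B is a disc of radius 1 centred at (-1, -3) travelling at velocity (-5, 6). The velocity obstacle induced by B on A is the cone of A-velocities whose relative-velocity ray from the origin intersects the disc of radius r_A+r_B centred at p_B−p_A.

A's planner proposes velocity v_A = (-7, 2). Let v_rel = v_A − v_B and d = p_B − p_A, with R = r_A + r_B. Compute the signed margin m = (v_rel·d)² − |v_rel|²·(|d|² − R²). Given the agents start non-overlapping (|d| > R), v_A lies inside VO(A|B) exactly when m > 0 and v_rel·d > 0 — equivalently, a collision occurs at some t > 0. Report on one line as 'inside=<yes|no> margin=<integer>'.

d = (-7, -10),  |d|² = 149;  R = 7+1 = 8,  c = 149−8² = 85
v_rel = (-2, -4),  |v_rel|² = 20;  v_rel·d = (-2)·(-7) + (-4)·(-10) = 54
20·t² − 108·t + 85 = 0  ⇒  m = 54² − 20·85 = 1216
m = 1216 > 0,  v_rel·d = 54 > 0  ⇒  inside

inside=yes margin=1216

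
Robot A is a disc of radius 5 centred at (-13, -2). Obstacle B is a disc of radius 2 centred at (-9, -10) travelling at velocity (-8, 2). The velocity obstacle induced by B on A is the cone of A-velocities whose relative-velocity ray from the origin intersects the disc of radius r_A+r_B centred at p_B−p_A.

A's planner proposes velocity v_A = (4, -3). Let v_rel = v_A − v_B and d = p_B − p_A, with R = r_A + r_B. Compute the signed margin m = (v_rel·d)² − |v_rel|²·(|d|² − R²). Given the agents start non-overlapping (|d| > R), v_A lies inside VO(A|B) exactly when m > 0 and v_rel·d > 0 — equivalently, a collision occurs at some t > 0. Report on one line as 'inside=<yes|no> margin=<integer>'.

d = (4, -8),  |d|² = 80;  R = 5+2 = 7,  c = 80−7² = 31
v_rel = (12, -5),  |v_rel|² = 169;  v_rel·d = (12)·(4) + (-5)·(-8) = 88
169·t² − 176·t + 31 = 0  ⇒  m = 88² − 169·31 = 2505
m = 2505 > 0,  v_rel·d = 88 > 0  ⇒  inside

inside=yes margin=2505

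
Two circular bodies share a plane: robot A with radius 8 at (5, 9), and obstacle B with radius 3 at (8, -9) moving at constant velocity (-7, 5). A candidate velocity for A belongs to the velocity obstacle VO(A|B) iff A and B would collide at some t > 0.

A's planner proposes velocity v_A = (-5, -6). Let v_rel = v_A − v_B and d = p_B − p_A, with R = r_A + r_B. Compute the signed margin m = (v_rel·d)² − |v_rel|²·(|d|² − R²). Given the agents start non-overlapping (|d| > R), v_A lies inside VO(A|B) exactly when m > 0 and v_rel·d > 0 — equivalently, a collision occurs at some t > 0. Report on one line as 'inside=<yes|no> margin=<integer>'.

d = (3, -18),  |d|² = 333;  R = 8+3 = 11,  c = 333−11² = 212
v_rel = (2, -11),  |v_rel|² = 125;  v_rel·d = (2)·(3) + (-11)·(-18) = 204
125·t² − 408·t + 212 = 0  ⇒  m = 204² − 125·212 = 15116
m = 15116 > 0,  v_rel·d = 204 > 0  ⇒  inside

inside=yes margin=15116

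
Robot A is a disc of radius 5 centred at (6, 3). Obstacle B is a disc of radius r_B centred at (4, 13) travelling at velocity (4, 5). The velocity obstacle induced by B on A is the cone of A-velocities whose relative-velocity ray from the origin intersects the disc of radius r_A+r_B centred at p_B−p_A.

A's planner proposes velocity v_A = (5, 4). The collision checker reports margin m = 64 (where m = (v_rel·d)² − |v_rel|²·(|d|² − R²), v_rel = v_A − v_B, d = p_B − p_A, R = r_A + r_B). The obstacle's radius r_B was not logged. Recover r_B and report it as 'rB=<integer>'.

m = 64
d = (-2, 10);  v_rel = (1, -1),  |v_rel|² = 2
v_rel×d = (1)·(10) − (-1)·(-2) = 8
since m = R²·2 − 8²:  R² = (64 + 64) / 2 = 64
R = √64 = 8  ⇒  r_B = 8 − 5 = 3

rB=3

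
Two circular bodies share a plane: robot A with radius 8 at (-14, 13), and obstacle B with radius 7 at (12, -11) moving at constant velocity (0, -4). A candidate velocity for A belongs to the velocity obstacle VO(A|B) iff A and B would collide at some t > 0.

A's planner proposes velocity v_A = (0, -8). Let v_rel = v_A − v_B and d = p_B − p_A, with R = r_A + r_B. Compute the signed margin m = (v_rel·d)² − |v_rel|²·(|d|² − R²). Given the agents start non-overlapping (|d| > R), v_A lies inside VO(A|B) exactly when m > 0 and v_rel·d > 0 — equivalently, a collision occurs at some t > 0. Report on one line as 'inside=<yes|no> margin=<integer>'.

d = (26, -24),  |d|² = 1252;  R = 8+7 = 15,  c = 1252−15² = 1027
v_rel = (0, -4),  |v_rel|² = 16;  v_rel·d = (0)·(26) + (-4)·(-24) = 96
16·t² − 192·t + 1027 = 0  ⇒  m = 96² − 16·1027 = -7216
m = -7216 < 0,  v_rel·d = 96 > 0  ⇒  outside

inside=no margin=-7216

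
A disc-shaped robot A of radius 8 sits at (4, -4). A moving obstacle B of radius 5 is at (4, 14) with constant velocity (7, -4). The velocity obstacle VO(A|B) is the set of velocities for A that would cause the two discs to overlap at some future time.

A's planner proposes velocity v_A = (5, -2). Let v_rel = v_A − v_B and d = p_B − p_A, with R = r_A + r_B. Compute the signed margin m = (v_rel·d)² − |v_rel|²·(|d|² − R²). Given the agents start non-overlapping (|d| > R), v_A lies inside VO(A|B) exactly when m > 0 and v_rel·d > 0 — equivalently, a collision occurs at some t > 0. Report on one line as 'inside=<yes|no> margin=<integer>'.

d = (0, 18),  |d|² = 324;  R = 8+5 = 13,  c = 324−13² = 155
v_rel = (-2, 2),  |v_rel|² = 8;  v_rel·d = (-2)·(0) + (2)·(18) = 36
8·t² − 72·t + 155 = 0  ⇒  m = 36² − 8·155 = 56
m = 56 > 0,  v_rel·d = 36 > 0  ⇒  inside

inside=yes margin=56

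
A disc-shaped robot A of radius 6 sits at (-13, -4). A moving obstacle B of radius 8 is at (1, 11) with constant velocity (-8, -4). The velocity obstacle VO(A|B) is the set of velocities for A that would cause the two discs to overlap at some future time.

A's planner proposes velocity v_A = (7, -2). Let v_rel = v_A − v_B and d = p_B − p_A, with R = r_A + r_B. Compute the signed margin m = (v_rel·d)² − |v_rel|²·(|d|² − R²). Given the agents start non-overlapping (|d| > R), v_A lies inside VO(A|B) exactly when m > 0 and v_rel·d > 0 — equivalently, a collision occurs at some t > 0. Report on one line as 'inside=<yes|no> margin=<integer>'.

d = (14, 15),  |d|² = 421;  R = 6+8 = 14,  c = 421−14² = 225
v_rel = (15, 2),  |v_rel|² = 229;  v_rel·d = (15)·(14) + (2)·(15) = 240
229·t² − 480·t + 225 = 0  ⇒  m = 240² − 229·225 = 6075
m = 6075 > 0,  v_rel·d = 240 > 0  ⇒  inside

inside=yes margin=6075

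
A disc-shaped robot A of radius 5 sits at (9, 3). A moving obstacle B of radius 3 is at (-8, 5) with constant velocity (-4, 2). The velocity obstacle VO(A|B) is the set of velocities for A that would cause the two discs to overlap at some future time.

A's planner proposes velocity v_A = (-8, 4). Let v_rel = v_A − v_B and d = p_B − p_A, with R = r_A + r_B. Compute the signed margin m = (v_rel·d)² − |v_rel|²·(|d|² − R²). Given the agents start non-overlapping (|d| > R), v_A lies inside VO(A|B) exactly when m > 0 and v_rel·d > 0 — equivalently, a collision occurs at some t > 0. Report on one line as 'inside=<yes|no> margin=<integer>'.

d = (-17, 2),  |d|² = 293;  R = 5+3 = 8,  c = 293−8² = 229
v_rel = (-4, 2),  |v_rel|² = 20;  v_rel·d = (-4)·(-17) + (2)·(2) = 72
20·t² − 144·t + 229 = 0  ⇒  m = 72² − 20·229 = 604
m = 604 > 0,  v_rel·d = 72 > 0  ⇒  inside

inside=yes margin=604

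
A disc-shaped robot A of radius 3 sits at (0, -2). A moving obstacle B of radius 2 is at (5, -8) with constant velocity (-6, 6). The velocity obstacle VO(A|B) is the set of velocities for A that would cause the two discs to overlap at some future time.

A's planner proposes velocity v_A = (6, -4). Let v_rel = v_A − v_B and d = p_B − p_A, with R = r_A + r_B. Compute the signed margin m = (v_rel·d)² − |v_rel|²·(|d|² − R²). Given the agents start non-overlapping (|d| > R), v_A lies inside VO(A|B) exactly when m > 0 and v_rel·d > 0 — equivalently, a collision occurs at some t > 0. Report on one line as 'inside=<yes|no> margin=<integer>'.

d = (5, -6),  |d|² = 61;  R = 3+2 = 5,  c = 61−5² = 36
v_rel = (12, -10),  |v_rel|² = 244;  v_rel·d = (12)·(5) + (-10)·(-6) = 120
244·t² − 240·t + 36 = 0  ⇒  m = 120² − 244·36 = 5616
m = 5616 > 0,  v_rel·d = 120 > 0  ⇒  inside

inside=yes margin=5616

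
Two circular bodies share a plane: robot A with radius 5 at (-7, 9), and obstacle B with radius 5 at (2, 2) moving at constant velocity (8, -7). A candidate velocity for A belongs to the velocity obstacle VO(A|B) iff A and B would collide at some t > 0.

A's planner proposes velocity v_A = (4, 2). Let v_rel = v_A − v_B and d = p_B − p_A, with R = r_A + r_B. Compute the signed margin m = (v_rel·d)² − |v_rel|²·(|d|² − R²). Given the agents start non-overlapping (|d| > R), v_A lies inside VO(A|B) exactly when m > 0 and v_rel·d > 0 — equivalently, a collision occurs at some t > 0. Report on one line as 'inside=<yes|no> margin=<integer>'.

d = (9, -7),  |d|² = 130;  R = 5+5 = 10,  c = 130−10² = 30
v_rel = (-4, 9),  |v_rel|² = 97;  v_rel·d = (-4)·(9) + (9)·(-7) = -99
97·t² + 198·t + 30 = 0  ⇒  m = (-99)² − 97·30 = 6891
m = 6891 > 0,  v_rel·d = -99 < 0  ⇒  outside

inside=no margin=6891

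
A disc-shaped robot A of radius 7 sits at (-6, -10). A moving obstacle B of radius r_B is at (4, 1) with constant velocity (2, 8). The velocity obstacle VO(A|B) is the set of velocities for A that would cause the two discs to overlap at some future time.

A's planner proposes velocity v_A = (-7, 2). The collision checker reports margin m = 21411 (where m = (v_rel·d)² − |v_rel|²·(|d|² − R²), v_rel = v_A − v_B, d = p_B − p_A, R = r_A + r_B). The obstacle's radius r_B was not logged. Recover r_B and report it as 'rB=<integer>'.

m = 21411
d = (10, 11);  v_rel = (-9, -6),  |v_rel|² = 117
v_rel×d = (-9)·(11) − (-6)·(10) = -39
since m = R²·117 − (-39)²:  R² = (1521 + 21411) / 117 = 196
R = √196 = 14  ⇒  r_B = 14 − 7 = 7

rB=7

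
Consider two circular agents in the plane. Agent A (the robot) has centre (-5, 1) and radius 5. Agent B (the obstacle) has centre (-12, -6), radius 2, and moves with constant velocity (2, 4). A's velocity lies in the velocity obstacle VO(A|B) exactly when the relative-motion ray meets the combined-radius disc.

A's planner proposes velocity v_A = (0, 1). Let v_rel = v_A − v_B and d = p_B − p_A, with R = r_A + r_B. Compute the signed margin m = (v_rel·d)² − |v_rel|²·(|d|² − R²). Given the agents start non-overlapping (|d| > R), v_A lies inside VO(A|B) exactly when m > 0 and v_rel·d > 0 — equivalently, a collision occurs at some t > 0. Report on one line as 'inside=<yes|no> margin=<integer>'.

d = (-7, -7),  |d|² = 98;  R = 5+2 = 7,  c = 98−7² = 49
v_rel = (-2, -3),  |v_rel|² = 13;  v_rel·d = (-2)·(-7) + (-3)·(-7) = 35
13·t² − 70·t + 49 = 0  ⇒  m = 35² − 13·49 = 588
m = 588 > 0,  v_rel·d = 35 > 0  ⇒  inside

inside=yes margin=588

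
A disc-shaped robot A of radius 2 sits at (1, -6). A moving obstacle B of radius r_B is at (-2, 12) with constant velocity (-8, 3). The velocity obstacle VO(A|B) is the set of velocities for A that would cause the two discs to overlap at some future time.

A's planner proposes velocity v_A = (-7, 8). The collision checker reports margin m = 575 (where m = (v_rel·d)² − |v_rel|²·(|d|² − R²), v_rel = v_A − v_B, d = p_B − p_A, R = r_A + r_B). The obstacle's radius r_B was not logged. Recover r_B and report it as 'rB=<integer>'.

m = 575
d = (-3, 18);  v_rel = (1, 5),  |v_rel|² = 26
v_rel×d = (1)·(18) − (5)·(-3) = 33
since m = R²·26 − 33²:  R² = (1089 + 575) / 26 = 64
R = √64 = 8  ⇒  r_B = 8 − 2 = 6

rB=6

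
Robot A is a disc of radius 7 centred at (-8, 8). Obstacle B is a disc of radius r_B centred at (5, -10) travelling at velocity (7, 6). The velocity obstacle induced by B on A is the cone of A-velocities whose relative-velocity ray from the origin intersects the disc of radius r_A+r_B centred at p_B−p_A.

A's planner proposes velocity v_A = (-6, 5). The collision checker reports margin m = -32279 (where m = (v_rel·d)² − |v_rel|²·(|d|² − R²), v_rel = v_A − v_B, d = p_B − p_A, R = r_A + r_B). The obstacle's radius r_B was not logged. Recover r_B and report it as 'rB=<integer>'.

m = -32279
d = (13, -18);  v_rel = (-13, -1),  |v_rel|² = 170
v_rel×d = (-13)·(-18) − (-1)·(13) = 247
since m = R²·170 − 247²:  R² = (61009 + -32279) / 170 = 169
R = √169 = 13  ⇒  r_B = 13 − 7 = 6

rB=6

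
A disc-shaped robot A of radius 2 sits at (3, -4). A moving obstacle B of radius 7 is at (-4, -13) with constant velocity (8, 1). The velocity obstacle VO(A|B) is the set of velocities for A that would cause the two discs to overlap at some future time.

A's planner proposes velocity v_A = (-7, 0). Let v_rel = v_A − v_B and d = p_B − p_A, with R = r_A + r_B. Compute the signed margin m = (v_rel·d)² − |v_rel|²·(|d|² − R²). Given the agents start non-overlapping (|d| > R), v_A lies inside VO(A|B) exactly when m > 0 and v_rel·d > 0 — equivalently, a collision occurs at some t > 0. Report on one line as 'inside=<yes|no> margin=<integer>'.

d = (-7, -9),  |d|² = 130;  R = 2+7 = 9,  c = 130−9² = 49
v_rel = (-15, -1),  |v_rel|² = 226;  v_rel·d = (-15)·(-7) + (-1)·(-9) = 114
226·t² − 228·t + 49 = 0  ⇒  m = 114² − 226·49 = 1922
m = 1922 > 0,  v_rel·d = 114 > 0  ⇒  inside

inside=yes margin=1922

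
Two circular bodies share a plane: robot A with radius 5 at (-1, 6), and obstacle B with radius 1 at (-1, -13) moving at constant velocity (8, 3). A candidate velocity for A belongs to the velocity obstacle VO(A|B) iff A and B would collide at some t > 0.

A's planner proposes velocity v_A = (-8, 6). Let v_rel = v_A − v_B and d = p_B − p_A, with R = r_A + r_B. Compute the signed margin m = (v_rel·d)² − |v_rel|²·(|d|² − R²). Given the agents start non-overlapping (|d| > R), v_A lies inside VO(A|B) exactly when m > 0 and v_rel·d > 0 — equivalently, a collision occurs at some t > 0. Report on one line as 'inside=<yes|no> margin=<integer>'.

d = (0, -19),  |d|² = 361;  R = 5+1 = 6,  c = 361−6² = 325
v_rel = (-16, 3),  |v_rel|² = 265;  v_rel·d = (-16)·(0) + (3)·(-19) = -57
265·t² + 114·t + 325 = 0  ⇒  m = (-57)² − 265·325 = -82876
m = -82876 < 0,  v_rel·d = -57 < 0  ⇒  outside

inside=no margin=-82876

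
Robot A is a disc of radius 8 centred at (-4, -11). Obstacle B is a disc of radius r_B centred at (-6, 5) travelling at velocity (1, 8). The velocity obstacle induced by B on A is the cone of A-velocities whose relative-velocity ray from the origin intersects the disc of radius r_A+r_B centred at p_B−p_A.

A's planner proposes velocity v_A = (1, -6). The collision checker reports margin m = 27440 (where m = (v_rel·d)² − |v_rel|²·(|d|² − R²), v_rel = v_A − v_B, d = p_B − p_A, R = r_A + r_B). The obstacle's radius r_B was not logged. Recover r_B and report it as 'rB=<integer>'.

m = 27440
d = (-2, 16);  v_rel = (0, -14),  |v_rel|² = 196
v_rel×d = (0)·(16) − (-14)·(-2) = -28
since m = R²·196 − (-28)²:  R² = (784 + 27440) / 196 = 144
R = √144 = 12  ⇒  r_B = 12 − 8 = 4

rB=4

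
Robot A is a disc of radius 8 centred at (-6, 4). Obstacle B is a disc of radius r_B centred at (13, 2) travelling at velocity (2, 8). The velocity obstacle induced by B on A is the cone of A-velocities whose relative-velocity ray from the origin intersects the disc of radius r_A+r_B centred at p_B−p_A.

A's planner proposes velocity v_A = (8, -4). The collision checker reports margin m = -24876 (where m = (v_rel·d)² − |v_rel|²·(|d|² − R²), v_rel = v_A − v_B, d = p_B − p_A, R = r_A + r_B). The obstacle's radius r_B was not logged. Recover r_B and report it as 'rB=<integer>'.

m = -24876
d = (19, -2);  v_rel = (6, -12),  |v_rel|² = 180
v_rel×d = (6)·(-2) − (-12)·(19) = 216
since m = R²·180 − 216²:  R² = (46656 + -24876) / 180 = 121
R = √121 = 11  ⇒  r_B = 11 − 8 = 3

rB=3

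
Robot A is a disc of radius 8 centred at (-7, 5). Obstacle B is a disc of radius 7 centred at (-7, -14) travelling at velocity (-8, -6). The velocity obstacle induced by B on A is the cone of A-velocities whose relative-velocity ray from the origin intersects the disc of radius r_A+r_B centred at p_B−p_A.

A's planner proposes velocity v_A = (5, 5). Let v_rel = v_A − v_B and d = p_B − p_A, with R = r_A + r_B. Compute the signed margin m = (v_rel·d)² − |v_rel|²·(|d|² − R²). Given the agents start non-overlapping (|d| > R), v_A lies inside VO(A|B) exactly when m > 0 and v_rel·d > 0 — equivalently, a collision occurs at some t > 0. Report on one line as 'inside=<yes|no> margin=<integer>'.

d = (0, -19),  |d|² = 361;  R = 8+7 = 15,  c = 361−15² = 136
v_rel = (13, 11),  |v_rel|² = 290;  v_rel·d = (13)·(0) + (11)·(-19) = -209
290·t² + 418·t + 136 = 0  ⇒  m = (-209)² − 290·136 = 4241
m = 4241 > 0,  v_rel·d = -209 < 0  ⇒  outside

inside=no margin=4241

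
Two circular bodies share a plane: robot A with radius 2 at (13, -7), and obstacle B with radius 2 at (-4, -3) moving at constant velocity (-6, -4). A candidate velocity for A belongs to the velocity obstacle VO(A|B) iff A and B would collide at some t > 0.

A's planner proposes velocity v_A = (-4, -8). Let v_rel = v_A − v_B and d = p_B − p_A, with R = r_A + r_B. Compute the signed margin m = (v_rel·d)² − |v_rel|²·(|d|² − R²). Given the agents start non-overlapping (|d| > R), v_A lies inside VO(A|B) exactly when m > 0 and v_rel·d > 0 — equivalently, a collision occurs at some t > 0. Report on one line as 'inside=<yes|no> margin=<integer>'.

d = (-17, 4),  |d|² = 305;  R = 2+2 = 4,  c = 305−4² = 289
v_rel = (2, -4),  |v_rel|² = 20;  v_rel·d = (2)·(-17) + (-4)·(4) = -50
20·t² + 100·t + 289 = 0  ⇒  m = (-50)² − 20·289 = -3280
m = -3280 < 0,  v_rel·d = -50 < 0  ⇒  outside

inside=no margin=-3280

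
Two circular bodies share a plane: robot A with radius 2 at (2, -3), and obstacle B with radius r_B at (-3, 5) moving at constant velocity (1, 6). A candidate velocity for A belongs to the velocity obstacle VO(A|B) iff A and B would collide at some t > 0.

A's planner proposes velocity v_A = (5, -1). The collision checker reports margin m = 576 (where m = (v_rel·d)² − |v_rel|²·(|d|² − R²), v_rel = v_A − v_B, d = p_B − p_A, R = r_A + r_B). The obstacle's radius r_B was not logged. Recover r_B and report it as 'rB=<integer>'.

m = 576
d = (-5, 8);  v_rel = (4, -7),  |v_rel|² = 65
v_rel×d = (4)·(8) − (-7)·(-5) = -3
since m = R²·65 − (-3)²:  R² = (9 + 576) / 65 = 9
R = √9 = 3  ⇒  r_B = 3 − 2 = 1

rB=1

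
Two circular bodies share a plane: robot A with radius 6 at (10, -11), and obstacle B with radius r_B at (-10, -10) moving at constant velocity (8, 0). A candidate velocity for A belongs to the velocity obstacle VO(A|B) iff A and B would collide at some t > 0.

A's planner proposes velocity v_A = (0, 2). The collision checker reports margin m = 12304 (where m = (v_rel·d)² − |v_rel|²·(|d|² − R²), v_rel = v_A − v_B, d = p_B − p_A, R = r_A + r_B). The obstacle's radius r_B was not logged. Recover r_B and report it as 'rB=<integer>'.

m = 12304
d = (-20, 1);  v_rel = (-8, 2),  |v_rel|² = 68
v_rel×d = (-8)·(1) − (2)·(-20) = 32
since m = R²·68 − 32²:  R² = (1024 + 12304) / 68 = 196
R = √196 = 14  ⇒  r_B = 14 − 6 = 8

rB=8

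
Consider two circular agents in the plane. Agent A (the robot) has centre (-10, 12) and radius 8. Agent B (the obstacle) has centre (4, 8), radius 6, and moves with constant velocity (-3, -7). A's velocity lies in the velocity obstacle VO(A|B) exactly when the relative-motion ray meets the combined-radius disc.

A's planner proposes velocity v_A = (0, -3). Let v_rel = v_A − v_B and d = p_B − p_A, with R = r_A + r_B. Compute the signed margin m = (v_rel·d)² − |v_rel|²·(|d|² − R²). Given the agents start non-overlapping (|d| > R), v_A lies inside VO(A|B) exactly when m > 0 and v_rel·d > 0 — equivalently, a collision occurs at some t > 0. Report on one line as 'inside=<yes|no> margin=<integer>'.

d = (14, -4),  |d|² = 212;  R = 8+6 = 14,  c = 212−14² = 16
v_rel = (3, 4),  |v_rel|² = 25;  v_rel·d = (3)·(14) + (4)·(-4) = 26
25·t² − 52·t + 16 = 0  ⇒  m = 26² − 25·16 = 276
m = 276 > 0,  v_rel·d = 26 > 0  ⇒  inside

inside=yes margin=276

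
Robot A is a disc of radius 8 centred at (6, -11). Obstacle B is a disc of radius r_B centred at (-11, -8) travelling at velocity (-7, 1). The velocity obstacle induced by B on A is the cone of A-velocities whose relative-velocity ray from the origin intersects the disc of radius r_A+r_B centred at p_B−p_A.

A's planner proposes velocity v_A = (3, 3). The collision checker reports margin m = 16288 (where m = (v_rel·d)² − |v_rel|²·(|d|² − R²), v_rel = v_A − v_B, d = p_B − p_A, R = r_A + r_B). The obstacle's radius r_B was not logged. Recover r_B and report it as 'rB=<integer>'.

m = 16288
d = (-17, 3);  v_rel = (10, 2),  |v_rel|² = 104
v_rel×d = (10)·(3) − (2)·(-17) = 64
since m = R²·104 − 64²:  R² = (4096 + 16288) / 104 = 196
R = √196 = 14  ⇒  r_B = 14 − 8 = 6

rB=6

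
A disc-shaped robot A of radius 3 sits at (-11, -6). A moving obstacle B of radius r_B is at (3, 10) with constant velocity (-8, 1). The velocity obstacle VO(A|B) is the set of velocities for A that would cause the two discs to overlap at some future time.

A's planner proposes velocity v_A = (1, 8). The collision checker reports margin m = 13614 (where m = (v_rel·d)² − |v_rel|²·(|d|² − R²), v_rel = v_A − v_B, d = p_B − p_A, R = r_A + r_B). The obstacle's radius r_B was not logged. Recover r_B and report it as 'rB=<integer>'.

m = 13614
d = (14, 16);  v_rel = (9, 7),  |v_rel|² = 130
v_rel×d = (9)·(16) − (7)·(14) = 46
since m = R²·130 − 46²:  R² = (2116 + 13614) / 130 = 121
R = √121 = 11  ⇒  r_B = 11 − 3 = 8

rB=8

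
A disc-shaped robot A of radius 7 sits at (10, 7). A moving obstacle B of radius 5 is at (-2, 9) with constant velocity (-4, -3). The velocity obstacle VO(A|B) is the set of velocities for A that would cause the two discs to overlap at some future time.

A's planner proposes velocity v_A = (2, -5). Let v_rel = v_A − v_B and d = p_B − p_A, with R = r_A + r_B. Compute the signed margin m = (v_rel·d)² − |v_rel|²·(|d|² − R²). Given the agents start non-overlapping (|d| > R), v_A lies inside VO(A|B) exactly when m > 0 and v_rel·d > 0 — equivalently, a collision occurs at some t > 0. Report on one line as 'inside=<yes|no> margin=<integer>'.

d = (-12, 2),  |d|² = 148;  R = 7+5 = 12,  c = 148−12² = 4
v_rel = (6, -2),  |v_rel|² = 40;  v_rel·d = (6)·(-12) + (-2)·(2) = -76
40·t² + 152·t + 4 = 0  ⇒  m = (-76)² − 40·4 = 5616
m = 5616 > 0,  v_rel·d = -76 < 0  ⇒  outside

inside=no margin=5616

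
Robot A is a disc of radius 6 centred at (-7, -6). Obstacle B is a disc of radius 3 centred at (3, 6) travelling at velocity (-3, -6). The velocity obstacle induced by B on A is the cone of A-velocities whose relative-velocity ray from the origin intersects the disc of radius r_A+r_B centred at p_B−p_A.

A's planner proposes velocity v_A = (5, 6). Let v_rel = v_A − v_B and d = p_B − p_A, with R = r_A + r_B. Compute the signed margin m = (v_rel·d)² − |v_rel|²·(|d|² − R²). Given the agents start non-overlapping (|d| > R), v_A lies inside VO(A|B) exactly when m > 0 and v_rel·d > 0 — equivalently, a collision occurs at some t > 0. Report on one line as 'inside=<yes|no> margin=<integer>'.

d = (10, 12),  |d|² = 244;  R = 6+3 = 9,  c = 244−9² = 163
v_rel = (8, 12),  |v_rel|² = 208;  v_rel·d = (8)·(10) + (12)·(12) = 224
208·t² − 448·t + 163 = 0  ⇒  m = 224² − 208·163 = 16272
m = 16272 > 0,  v_rel·d = 224 > 0  ⇒  inside

inside=yes margin=16272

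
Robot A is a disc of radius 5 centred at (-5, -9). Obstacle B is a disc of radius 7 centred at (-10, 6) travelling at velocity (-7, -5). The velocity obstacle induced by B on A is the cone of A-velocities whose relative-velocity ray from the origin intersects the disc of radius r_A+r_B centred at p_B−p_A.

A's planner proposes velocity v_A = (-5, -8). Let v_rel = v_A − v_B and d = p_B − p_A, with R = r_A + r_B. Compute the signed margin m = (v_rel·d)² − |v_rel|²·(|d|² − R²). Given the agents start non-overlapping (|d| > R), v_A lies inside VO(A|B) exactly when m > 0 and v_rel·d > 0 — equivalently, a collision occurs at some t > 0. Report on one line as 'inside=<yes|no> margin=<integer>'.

d = (-5, 15),  |d|² = 250;  R = 5+7 = 12,  c = 250−12² = 106
v_rel = (2, -3),  |v_rel|² = 13;  v_rel·d = (2)·(-5) + (-3)·(15) = -55
13·t² + 110·t + 106 = 0  ⇒  m = (-55)² − 13·106 = 1647
m = 1647 > 0,  v_rel·d = -55 < 0  ⇒  outside

inside=no margin=1647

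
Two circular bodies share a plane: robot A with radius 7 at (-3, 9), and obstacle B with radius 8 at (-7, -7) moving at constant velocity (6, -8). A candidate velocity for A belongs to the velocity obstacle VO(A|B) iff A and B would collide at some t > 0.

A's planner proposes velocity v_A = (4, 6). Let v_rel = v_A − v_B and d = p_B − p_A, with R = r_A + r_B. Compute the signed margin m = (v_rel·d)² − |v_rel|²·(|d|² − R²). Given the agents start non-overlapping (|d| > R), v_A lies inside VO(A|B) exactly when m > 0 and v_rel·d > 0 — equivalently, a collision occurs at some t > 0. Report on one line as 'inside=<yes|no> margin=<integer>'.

d = (-4, -16),  |d|² = 272;  R = 7+8 = 15,  c = 272−15² = 47
v_rel = (-2, 14),  |v_rel|² = 200;  v_rel·d = (-2)·(-4) + (14)·(-16) = -216
200·t² + 432·t + 47 = 0  ⇒  m = (-216)² − 200·47 = 37256
m = 37256 > 0,  v_rel·d = -216 < 0  ⇒  outside

inside=no margin=37256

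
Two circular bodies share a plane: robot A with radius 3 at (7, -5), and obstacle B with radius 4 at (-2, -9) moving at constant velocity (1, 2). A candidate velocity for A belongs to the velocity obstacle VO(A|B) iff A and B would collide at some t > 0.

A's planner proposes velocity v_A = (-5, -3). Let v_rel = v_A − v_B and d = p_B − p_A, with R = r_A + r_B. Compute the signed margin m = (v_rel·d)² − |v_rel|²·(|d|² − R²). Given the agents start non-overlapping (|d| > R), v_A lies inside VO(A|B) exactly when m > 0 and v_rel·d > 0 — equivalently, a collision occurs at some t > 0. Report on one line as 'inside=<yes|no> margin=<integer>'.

d = (-9, -4),  |d|² = 97;  R = 3+4 = 7,  c = 97−7² = 48
v_rel = (-6, -5),  |v_rel|² = 61;  v_rel·d = (-6)·(-9) + (-5)·(-4) = 74
61·t² − 148·t + 48 = 0  ⇒  m = 74² − 61·48 = 2548
m = 2548 > 0,  v_rel·d = 74 > 0  ⇒  inside

inside=yes margin=2548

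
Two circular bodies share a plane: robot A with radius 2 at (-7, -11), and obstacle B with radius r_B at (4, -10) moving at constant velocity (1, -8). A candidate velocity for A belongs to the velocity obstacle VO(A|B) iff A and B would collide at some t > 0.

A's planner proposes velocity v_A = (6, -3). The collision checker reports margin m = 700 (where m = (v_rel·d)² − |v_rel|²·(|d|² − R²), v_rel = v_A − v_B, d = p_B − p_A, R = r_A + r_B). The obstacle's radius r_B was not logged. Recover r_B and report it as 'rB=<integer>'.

m = 700
d = (11, 1);  v_rel = (5, 5),  |v_rel|² = 50
v_rel×d = (5)·(1) − (5)·(11) = -50
since m = R²·50 − (-50)²:  R² = (2500 + 700) / 50 = 64
R = √64 = 8  ⇒  r_B = 8 − 2 = 6

rB=6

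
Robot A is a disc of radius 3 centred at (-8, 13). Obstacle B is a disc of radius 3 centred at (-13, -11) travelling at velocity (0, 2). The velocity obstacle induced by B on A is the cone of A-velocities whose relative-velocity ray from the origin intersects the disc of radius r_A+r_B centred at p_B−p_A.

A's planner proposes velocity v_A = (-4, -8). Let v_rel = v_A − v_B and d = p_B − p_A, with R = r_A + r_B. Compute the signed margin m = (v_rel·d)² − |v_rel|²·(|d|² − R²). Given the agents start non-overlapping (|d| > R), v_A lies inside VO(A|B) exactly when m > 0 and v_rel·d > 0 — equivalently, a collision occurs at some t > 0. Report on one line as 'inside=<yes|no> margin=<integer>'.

d = (-5, -24),  |d|² = 601;  R = 3+3 = 6,  c = 601−6² = 565
v_rel = (-4, -10),  |v_rel|² = 116;  v_rel·d = (-4)·(-5) + (-10)·(-24) = 260
116·t² − 520·t + 565 = 0  ⇒  m = 260² − 116·565 = 2060
m = 2060 > 0,  v_rel·d = 260 > 0  ⇒  inside

inside=yes margin=2060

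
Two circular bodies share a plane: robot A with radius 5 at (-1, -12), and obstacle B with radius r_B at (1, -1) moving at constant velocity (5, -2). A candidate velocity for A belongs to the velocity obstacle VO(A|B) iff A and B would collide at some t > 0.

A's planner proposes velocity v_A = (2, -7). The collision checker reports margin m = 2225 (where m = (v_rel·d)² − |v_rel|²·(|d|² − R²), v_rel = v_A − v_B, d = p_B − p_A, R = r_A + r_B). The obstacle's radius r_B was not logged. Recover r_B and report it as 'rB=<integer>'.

m = 2225
d = (2, 11);  v_rel = (-3, -5),  |v_rel|² = 34
v_rel×d = (-3)·(11) − (-5)·(2) = -23
since m = R²·34 − (-23)²:  R² = (529 + 2225) / 34 = 81
R = √81 = 9  ⇒  r_B = 9 − 5 = 4

rB=4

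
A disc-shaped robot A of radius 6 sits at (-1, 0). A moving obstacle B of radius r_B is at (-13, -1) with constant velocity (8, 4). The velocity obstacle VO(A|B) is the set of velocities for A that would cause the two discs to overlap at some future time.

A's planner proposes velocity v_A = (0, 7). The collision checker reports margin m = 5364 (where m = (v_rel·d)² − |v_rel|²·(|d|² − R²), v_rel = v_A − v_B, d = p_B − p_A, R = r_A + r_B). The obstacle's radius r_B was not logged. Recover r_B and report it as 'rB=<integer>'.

m = 5364
d = (-12, -1);  v_rel = (-8, 3),  |v_rel|² = 73
v_rel×d = (-8)·(-1) − (3)·(-12) = 44
since m = R²·73 − 44²:  R² = (1936 + 5364) / 73 = 100
R = √100 = 10  ⇒  r_B = 10 − 6 = 4

rB=4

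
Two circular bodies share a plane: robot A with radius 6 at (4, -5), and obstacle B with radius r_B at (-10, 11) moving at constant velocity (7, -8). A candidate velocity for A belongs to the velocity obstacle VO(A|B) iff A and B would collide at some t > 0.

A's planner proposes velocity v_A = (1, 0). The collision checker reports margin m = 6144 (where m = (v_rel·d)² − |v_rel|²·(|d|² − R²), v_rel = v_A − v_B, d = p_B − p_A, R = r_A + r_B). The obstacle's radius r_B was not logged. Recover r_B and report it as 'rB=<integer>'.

m = 6144
d = (-14, 16);  v_rel = (-6, 8),  |v_rel|² = 100
v_rel×d = (-6)·(16) − (8)·(-14) = 16
since m = R²·100 − 16²:  R² = (256 + 6144) / 100 = 64
R = √64 = 8  ⇒  r_B = 8 − 6 = 2

rB=2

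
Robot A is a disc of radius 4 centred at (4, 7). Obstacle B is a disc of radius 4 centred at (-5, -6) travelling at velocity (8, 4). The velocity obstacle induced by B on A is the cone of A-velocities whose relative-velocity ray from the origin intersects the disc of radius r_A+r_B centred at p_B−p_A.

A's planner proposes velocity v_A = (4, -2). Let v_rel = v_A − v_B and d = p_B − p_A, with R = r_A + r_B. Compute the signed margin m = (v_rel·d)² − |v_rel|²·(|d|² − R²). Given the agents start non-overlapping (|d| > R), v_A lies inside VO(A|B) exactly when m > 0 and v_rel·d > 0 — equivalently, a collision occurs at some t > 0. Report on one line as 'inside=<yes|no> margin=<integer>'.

d = (-9, -13),  |d|² = 250;  R = 4+4 = 8,  c = 250−8² = 186
v_rel = (-4, -6),  |v_rel|² = 52;  v_rel·d = (-4)·(-9) + (-6)·(-13) = 114
52·t² − 228·t + 186 = 0  ⇒  m = 114² − 52·186 = 3324
m = 3324 > 0,  v_rel·d = 114 > 0  ⇒  inside

inside=yes margin=3324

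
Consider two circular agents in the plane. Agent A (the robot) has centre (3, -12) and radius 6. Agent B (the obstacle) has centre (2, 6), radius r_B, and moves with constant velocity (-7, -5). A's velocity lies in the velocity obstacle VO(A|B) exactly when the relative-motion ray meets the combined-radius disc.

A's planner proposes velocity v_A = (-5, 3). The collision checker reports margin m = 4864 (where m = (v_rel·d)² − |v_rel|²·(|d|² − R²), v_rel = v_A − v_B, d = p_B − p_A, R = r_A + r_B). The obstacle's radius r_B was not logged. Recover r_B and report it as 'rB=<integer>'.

m = 4864
d = (-1, 18);  v_rel = (2, 8),  |v_rel|² = 68
v_rel×d = (2)·(18) − (8)·(-1) = 44
since m = R²·68 − 44²:  R² = (1936 + 4864) / 68 = 100
R = √100 = 10  ⇒  r_B = 10 − 6 = 4

rB=4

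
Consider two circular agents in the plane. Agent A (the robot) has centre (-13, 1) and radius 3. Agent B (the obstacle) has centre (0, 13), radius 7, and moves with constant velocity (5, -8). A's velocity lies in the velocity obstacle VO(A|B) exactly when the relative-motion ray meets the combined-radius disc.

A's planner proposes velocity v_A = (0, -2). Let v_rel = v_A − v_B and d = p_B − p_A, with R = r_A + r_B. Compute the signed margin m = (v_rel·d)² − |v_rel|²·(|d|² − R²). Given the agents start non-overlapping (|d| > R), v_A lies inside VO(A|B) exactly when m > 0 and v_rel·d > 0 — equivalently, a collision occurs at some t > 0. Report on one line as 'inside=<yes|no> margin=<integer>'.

d = (13, 12),  |d|² = 313;  R = 3+7 = 10,  c = 313−10² = 213
v_rel = (-5, 6),  |v_rel|² = 61;  v_rel·d = (-5)·(13) + (6)·(12) = 7
61·t² − 14·t + 213 = 0  ⇒  m = 7² − 61·213 = -12944
m = -12944 < 0,  v_rel·d = 7 > 0  ⇒  outside

inside=no margin=-12944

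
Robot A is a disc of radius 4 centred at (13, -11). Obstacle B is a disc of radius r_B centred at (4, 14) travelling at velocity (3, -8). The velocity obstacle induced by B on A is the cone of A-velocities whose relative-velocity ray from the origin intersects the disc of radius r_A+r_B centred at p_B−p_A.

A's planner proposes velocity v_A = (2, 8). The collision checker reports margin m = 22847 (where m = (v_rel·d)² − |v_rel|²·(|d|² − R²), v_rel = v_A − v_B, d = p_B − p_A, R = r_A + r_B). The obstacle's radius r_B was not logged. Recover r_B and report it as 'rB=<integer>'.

m = 22847
d = (-9, 25);  v_rel = (-1, 16),  |v_rel|² = 257
v_rel×d = (-1)·(25) − (16)·(-9) = 119
since m = R²·257 − 119²:  R² = (14161 + 22847) / 257 = 144
R = √144 = 12  ⇒  r_B = 12 − 4 = 8

rB=8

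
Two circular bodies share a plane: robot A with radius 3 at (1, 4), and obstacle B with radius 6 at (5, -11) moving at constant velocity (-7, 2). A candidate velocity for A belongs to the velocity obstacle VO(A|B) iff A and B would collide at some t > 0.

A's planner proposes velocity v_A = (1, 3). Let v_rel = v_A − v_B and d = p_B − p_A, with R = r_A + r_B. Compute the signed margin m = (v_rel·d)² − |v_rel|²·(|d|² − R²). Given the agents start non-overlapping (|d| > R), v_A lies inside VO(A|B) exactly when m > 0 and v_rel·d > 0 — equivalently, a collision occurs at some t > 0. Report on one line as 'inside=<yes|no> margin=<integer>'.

d = (4, -15),  |d|² = 241;  R = 3+6 = 9,  c = 241−9² = 160
v_rel = (8, 1),  |v_rel|² = 65;  v_rel·d = (8)·(4) + (1)·(-15) = 17
65·t² − 34·t + 160 = 0  ⇒  m = 17² − 65·160 = -10111
m = -10111 < 0,  v_rel·d = 17 > 0  ⇒  outside

inside=no margin=-10111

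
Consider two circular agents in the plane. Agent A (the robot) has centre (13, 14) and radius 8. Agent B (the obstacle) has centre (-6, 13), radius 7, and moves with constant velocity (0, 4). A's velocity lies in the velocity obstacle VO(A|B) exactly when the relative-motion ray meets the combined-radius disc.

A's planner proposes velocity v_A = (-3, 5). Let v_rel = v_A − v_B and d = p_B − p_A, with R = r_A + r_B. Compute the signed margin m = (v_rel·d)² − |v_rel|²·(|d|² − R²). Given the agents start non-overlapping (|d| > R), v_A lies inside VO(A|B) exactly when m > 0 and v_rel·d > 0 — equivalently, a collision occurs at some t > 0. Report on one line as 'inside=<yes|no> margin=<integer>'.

d = (-19, -1),  |d|² = 362;  R = 8+7 = 15,  c = 362−15² = 137
v_rel = (-3, 1),  |v_rel|² = 10;  v_rel·d = (-3)·(-19) + (1)·(-1) = 56
10·t² − 112·t + 137 = 0  ⇒  m = 56² − 10·137 = 1766
m = 1766 > 0,  v_rel·d = 56 > 0  ⇒  inside

inside=yes margin=1766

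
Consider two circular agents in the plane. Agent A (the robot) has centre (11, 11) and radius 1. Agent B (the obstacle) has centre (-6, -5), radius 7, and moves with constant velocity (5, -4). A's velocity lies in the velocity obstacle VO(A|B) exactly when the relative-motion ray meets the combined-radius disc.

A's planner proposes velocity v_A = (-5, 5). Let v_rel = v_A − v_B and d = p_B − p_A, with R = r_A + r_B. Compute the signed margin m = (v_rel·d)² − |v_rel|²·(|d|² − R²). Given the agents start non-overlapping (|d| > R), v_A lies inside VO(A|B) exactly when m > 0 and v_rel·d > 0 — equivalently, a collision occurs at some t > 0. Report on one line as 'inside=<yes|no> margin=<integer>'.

d = (-17, -16),  |d|² = 545;  R = 1+7 = 8,  c = 545−8² = 481
v_rel = (-10, 9),  |v_rel|² = 181;  v_rel·d = (-10)·(-17) + (9)·(-16) = 26
181·t² − 52·t + 481 = 0  ⇒  m = 26² − 181·481 = -86385
m = -86385 < 0,  v_rel·d = 26 > 0  ⇒  outside

inside=no margin=-86385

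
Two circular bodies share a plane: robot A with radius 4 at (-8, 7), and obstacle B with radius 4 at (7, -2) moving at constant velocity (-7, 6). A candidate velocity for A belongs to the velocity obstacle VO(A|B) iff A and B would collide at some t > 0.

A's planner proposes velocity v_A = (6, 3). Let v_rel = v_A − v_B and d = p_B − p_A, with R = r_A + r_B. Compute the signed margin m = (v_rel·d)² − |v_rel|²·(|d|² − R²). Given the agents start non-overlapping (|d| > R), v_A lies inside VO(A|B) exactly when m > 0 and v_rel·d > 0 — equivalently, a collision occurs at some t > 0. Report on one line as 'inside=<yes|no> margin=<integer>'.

d = (15, -9),  |d|² = 306;  R = 4+4 = 8,  c = 306−8² = 242
v_rel = (13, -3),  |v_rel|² = 178;  v_rel·d = (13)·(15) + (-3)·(-9) = 222
178·t² − 444·t + 242 = 0  ⇒  m = 222² − 178·242 = 6208
m = 6208 > 0,  v_rel·d = 222 > 0  ⇒  inside

inside=yes margin=6208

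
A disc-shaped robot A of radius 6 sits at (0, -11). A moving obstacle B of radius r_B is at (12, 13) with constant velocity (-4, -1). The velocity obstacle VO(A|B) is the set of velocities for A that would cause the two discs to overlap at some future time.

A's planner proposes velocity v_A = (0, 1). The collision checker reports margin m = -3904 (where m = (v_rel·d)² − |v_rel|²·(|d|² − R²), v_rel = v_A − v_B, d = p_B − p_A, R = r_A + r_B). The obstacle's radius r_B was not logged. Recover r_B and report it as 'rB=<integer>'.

m = -3904
d = (12, 24);  v_rel = (4, 2),  |v_rel|² = 20
v_rel×d = (4)·(24) − (2)·(12) = 72
since m = R²·20 − 72²:  R² = (5184 + -3904) / 20 = 64
R = √64 = 8  ⇒  r_B = 8 − 6 = 2

rB=2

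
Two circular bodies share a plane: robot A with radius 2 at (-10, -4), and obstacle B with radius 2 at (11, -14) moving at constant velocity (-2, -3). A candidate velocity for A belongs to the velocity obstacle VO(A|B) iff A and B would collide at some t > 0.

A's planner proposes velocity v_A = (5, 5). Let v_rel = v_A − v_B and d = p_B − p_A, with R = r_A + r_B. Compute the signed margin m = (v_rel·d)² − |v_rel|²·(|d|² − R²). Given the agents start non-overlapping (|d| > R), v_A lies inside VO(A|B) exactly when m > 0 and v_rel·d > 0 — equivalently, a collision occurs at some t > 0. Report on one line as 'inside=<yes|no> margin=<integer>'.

d = (21, -10),  |d|² = 541;  R = 2+2 = 4,  c = 541−4² = 525
v_rel = (7, 8),  |v_rel|² = 113;  v_rel·d = (7)·(21) + (8)·(-10) = 67
113·t² − 134·t + 525 = 0  ⇒  m = 67² − 113·525 = -54836
m = -54836 < 0,  v_rel·d = 67 > 0  ⇒  outside

inside=no margin=-54836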